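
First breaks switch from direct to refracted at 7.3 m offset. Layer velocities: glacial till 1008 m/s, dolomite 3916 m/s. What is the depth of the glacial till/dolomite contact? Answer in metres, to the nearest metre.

3 m

h = (x_cross/2)·√((V₂−V₁)/(V₂+V₁)).
(V₂−V₁)/(V₂+V₁) = (3916−1008)/(3916+1008) = 0.5906; √ = 0.7685.
h = (7.3/2)·0.7685 = 2.80 m.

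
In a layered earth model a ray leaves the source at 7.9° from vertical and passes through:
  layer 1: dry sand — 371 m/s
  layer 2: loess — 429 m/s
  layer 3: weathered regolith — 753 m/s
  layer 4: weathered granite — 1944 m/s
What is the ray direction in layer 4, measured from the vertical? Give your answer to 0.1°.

46.1°

Ray parameter p = sin 7.9° / 371 = 3.7047e-04 s/m.
sin θ_4 = p·V_4 = 3.7047e-04 × 1944 = 0.7202.
θ_4 = arcsin 0.7202 = 46.07°.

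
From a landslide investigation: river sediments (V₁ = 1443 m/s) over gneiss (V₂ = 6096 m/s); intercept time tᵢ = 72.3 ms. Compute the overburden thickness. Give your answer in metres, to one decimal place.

53.7 m

h = tᵢ·V₁·V₂ / (2·√(V₂²−V₁²)).
√(V₂²−V₁²) = √(6096² − 1443²) = 5922.7 m/s.
h = 0.0723 s × 1443 × 6096 / (2 × 5922.7) = 53.69 m.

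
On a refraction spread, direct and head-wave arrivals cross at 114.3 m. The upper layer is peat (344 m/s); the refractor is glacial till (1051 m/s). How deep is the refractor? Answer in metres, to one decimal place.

h = (x_cross/2)·√((V₂−V₁)/(V₂+V₁)).
(V₂−V₁)/(V₂+V₁) = (1051−344)/(1051+344) = 0.5068; √ = 0.7119.
h = (114.3/2)·0.7119 = 40.69 m.

40.7 m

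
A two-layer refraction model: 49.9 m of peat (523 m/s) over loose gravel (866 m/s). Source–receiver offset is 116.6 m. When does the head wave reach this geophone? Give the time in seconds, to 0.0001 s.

t = x/V₂ + 2h·√(V₂²−V₁²)/(V₁V₂).
√(V₂²−V₁²) = √(866²−523²) = 690.2 m/s; delay term = 2·49.9·690.2/(523·866) = 0.15209 s.
t = 116.6/866 + 0.15209 = 0.28674 s.

0.2867 s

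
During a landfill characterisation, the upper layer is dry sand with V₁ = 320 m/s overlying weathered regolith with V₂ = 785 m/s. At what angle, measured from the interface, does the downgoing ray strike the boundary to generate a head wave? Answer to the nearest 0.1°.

At critical incidence the refracted ray runs along the interface (θ₂ = 90°), so sin θ_c = V₁/V₂.
θ_c = arcsin(320/785) = arcsin 0.4076 = 24.06°.
Measured from the interface: 90° − 24.06° = 65.94°.

65.9°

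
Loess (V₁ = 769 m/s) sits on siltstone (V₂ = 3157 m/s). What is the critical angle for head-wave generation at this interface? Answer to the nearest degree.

Critical incidence: sin θ_c = V₁/V₂ = 769/3157 = 0.2436.
θ_c = arcsin 0.2436 = 14.10°.

14°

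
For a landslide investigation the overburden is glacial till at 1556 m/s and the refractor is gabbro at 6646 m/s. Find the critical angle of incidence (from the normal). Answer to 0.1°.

Critical incidence: sin θ_c = V₁/V₂ = 1556/6646 = 0.2341.
θ_c = arcsin 0.2341 = 13.54°.

13.5°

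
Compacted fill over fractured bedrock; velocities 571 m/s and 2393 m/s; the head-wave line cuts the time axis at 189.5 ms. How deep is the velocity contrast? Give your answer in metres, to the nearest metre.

56 m

h = tᵢ·V₁·V₂ / (2·√(V₂²−V₁²)).
√(V₂²−V₁²) = √(2393² − 571²) = 2323.9 m/s.
h = 0.1895 s × 571 × 2393 / (2 × 2323.9) = 55.71 m.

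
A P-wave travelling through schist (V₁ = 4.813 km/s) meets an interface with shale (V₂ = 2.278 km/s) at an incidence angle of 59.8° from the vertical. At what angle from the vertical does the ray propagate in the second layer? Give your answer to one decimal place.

Snell's law: sin θ₂ = (V₂/V₁)·sin θ₁ = (2.278/4.813)·sin 59.8° = 0.4091.
θ₂ = sin⁻¹(0.4091) = 24.15° (from vertical).

24.1°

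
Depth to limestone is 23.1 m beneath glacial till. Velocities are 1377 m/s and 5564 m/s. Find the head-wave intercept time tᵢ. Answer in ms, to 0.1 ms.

tᵢ = 2h·√(V₂²−V₁²)/(V₁V₂).
√(V₂²−V₁²) = √(5564²−1377²) = 5390.9 m/s.
tᵢ = 2·23.1·5390.9/(1377·5564) = 0.03251 s.

32.5 ms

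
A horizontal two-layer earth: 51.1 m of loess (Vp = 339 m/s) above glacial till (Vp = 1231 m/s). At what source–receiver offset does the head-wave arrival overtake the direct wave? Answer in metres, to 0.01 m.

135.59 m

θ_c = arcsin(339/1231) = 15.99°, so cos θ_c = 0.9613 and tᵢ = 2h cos θ_c/V₁ = 0.2898 s.
At crossover x/V₁ = x/V₂ + tᵢ ⇒ x = tᵢ/(1/V₁ − 1/V₂) = 0.28982/(2.9499e-03 − 8.1235e-04) = 135.59 m.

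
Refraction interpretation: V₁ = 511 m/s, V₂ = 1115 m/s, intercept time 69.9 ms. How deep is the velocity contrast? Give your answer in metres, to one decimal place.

20.1 m

h = tᵢ·V₁·V₂ / (2·√(V₂²−V₁²)).
√(V₂²−V₁²) = √(1115² − 511²) = 991.0 m/s.
h = 0.0699 s × 511 × 1115 / (2 × 991.0) = 20.09 m.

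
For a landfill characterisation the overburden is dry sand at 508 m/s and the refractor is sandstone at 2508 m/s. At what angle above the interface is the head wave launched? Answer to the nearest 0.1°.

78.3°

At critical incidence the refracted ray runs along the interface (θ₂ = 90°), so sin θ_c = V₁/V₂.
θ_c = arcsin(508/2508) = arcsin 0.2026 = 11.69°.
Measured from the interface: 90° − 11.69° = 78.31°.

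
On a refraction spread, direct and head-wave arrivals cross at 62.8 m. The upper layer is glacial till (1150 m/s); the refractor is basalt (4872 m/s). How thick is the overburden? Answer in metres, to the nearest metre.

h = (x_cross/2)·√((V₂−V₁)/(V₂+V₁)).
(V₂−V₁)/(V₂+V₁) = (4872−1150)/(4872+1150) = 0.6181; √ = 0.7862.
h = (62.8/2)·0.7862 = 24.69 m.

25 m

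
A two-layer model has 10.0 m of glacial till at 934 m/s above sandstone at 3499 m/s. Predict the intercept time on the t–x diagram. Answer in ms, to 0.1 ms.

20.6 ms

θ_c = arcsin(V₁/V₂) = arcsin(934/3499) = 15.48°; cos θ_c = 0.9637.
tᵢ = 2h·cos θ_c / V₁ = 2·10.0·0.9637 / 934 = 0.02064 s.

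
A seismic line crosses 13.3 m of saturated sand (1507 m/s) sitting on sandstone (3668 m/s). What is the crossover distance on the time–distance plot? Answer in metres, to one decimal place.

41.2 m

θ_c = arcsin(1507/3668) = 24.26°, so cos θ_c = 0.9117 and tᵢ = 2h cos θ_c/V₁ = 0.0161 s.
At crossover x/V₁ = x/V₂ + tᵢ ⇒ x = tᵢ/(1/V₁ − 1/V₂) = 0.01609/(6.6357e-04 − 2.7263e-04) = 41.16 m.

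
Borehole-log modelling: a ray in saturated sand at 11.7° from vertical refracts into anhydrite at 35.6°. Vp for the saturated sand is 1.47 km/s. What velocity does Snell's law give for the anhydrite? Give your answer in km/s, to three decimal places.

sin 11.7° = 0.2028; sin 35.6° = 0.5821.
V₂ = V₁·(sin θ₂/sin θ₁) = 1.47·(0.5821/0.2028) = 4.220 km/s.

4.220 km/s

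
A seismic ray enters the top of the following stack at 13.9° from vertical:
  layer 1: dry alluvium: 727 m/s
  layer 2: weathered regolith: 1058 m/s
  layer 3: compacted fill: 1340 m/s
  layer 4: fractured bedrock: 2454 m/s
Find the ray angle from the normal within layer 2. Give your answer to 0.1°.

Ray parameter p = sin 13.9° / 727 = 3.3044e-04 s/m.
sin θ_2 = p·V_2 = 3.3044e-04 × 1058 = 0.3496.
θ_2 = 20.46° from the vertical.

20.5°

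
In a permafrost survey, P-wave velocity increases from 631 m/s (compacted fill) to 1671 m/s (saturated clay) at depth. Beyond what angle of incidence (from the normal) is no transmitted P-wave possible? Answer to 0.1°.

Critical incidence: sin θ_c = V₁/V₂ = 631/1671 = 0.3776.
θ_c = arcsin 0.3776 = 22.19°.

22.2°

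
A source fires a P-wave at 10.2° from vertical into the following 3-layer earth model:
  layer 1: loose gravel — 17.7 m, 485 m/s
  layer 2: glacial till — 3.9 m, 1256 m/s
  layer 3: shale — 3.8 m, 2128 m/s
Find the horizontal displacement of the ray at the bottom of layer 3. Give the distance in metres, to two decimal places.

Ray parameter p = sin 10.2° / 485 m/s = 3.6512e-04 s/m.
Layer 1: θ = 10.20°; offset = 17.7·tan 10.20° = 3.1847 m.
Layer 2: sin θ = p·1256 = 0.4586 → θ = 27.30°; offset = 3.9·tan 27.30° = 2.0126 m.
Layer 3: sin θ = p·2128 = 0.7770 → θ = 50.99°; offset = 3.8·tan 50.99° = 4.6901 m.
Total horizontal offset = 9.8875 m.

9.89 m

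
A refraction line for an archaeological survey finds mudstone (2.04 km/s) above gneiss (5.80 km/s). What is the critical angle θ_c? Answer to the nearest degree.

21°

At critical incidence the refracted ray runs along the interface (θ₂ = 90°), so sin θ_c = V₁/V₂.
θ_c = arcsin(2.04/5.80) = arcsin 0.3517 = 20.59°.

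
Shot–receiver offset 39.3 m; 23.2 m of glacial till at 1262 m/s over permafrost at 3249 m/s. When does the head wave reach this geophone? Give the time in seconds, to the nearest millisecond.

0.046 s

θ_c = arcsin(V₁/V₂) = arcsin(1262/3249) = 22.86°, cos θ_c = 0.9215.
Intercept time tᵢ = 2h cos θ_c / V₁ = 2·23.2·0.9215/1262 = 0.03388 s.
t = x/V₂ + tᵢ = 39.3/3249 + 0.03388 = 0.04598 s.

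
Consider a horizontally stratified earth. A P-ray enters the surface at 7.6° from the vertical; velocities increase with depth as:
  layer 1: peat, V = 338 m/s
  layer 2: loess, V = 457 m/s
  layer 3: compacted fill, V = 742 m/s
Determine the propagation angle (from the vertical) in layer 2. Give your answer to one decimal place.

Snell's law across each interface conserves sin θ / V, so sin θ_2 = V_2·sin θ₁/V₁.
sin θ_2 = 457 × sin 7.6° / 338 = 0.1788.
θ_2 = arcsin 0.1788 = 10.30°.

10.3°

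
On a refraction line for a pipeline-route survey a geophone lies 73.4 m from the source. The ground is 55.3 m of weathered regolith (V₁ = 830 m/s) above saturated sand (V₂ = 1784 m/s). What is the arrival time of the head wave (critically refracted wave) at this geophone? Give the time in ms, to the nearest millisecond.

θ_c = arcsin(V₁/V₂) = arcsin(830/1784) = 27.73°, cos θ_c = 0.8852.
Intercept time tᵢ = 2h cos θ_c / V₁ = 2·55.3·0.8852/830 = 0.11795 s.
t = x/V₂ + tᵢ = 73.4/1784 + 0.11795 = 0.15910 s.

159 ms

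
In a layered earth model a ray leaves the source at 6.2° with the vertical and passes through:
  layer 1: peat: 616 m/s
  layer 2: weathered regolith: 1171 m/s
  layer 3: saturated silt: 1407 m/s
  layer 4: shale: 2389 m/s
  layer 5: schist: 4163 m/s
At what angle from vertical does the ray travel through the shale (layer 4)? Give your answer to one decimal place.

24.8°

Snell's law across each interface conserves sin θ / V, so sin θ_4 = V_4·sin θ₁/V₁.
sin θ_4 = 2389 × sin 6.2° / 616 = 0.4188.
θ_4 = 24.76° from the vertical.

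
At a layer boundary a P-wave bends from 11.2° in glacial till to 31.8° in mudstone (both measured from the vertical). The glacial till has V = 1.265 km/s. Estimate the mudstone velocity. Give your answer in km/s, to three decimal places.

sin 11.2° = 0.1942; sin 31.8° = 0.5270.
V₂ = V₁·(sin θ₂/sin θ₁) = 1.265·(0.5270/0.1942) = 3.432 km/s.

3.432 km/s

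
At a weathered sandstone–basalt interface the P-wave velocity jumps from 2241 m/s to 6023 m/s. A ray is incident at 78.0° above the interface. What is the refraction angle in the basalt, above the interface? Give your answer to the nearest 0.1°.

Angle from the normal: 90° − 78.0° = 12.0°.
Snell's law: sin θ₂ = (V₂/V₁)·sin θ₁ = (6023/2241)·sin 12.0° = 0.5588.
θ₂ = sin⁻¹(0.5588) = 33.97° (from vertical).
From the interface: 90° − 33.97° = 56.03°.

56.0°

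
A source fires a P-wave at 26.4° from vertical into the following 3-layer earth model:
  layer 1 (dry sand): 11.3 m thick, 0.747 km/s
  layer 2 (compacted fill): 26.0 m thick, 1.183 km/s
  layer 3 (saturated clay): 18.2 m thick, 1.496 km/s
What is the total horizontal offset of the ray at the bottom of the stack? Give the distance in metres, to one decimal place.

p = sin θ₁/V₁ = sin 26.4°/0.747 = 5.9523e-01 s/km is conserved through the stack.
Layer 1: θ = 26.40°; offset = 11.3·tan 26.40° = 5.609 m.
Layer 2: sin θ = p·1.183 = 0.7042 → θ = 44.76°; offset = 26.0·tan 44.76° = 25.784 m.
Layer 3: sin θ = p·1.496 = 0.8905 → θ = 62.93°; offset = 18.2·tan 62.93° = 35.614 m.
Summing the layer offsets gives 67.007 m.

67.0 m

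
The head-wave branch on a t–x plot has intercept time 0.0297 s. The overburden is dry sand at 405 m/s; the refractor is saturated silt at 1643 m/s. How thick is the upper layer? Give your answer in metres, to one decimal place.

h = tᵢ·V₁·V₂ / (2·√(V₂²−V₁²)).
√(V₂²−V₁²) = √(1643² − 405²) = 1592.3 m/s.
h = 0.0297 s × 405 × 1643 / (2 × 1592.3) = 6.21 m.

6.2 m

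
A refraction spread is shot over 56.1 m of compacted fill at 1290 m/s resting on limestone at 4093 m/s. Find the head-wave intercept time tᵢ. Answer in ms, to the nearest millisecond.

83 ms

tᵢ = 2h·√(V₂²−V₁²)/(V₁V₂).
√(V₂²−V₁²) = √(4093²−1290²) = 3884.4 m/s.
tᵢ = 2·56.1·3884.4/(1290·4093) = 0.08254 s.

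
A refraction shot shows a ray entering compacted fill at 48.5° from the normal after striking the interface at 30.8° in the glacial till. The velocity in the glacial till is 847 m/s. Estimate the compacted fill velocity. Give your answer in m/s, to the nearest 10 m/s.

1240 m/s

sin 30.8° = 0.5120; sin 48.5° = 0.7490.
V₂ = V₁·(sin θ₂/sin θ₁) = 847·(0.7490/0.5120) = 1238.89 m/s.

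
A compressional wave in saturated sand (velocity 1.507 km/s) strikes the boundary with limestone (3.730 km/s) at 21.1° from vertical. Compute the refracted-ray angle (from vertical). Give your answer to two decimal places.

sin θ₁/V₁ = sin θ₂/V₂ ⇒ sin θ₂ = 3.730·sin 21.1°/1.507 = 3.730·0.3600/1.507 = 0.8910.
θ₂ = sin⁻¹(0.8910) = 63.00° (from vertical).

63.00°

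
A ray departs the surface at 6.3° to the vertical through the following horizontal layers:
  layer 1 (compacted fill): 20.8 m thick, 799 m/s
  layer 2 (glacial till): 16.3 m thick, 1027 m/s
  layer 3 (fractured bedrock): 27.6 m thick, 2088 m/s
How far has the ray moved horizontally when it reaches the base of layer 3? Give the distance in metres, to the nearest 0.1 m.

Apply Snell's law at each interface; in layer i the horizontal offset is hᵢ·tan θᵢ.
Layer 1: θ = 6.30°; offset = 20.8·tan 6.30° = 2.296 m.
Layer 2: sin θ = 1027·sin 6.3°/799 = 0.1410, θ = 8.11°; offset = 16.3·tan 8.11° = 2.322 m.
Layer 3: sin θ = 2088·sin 6.3°/799 = 0.2868, θ = 16.66°; offset = 27.6·tan 16.66° = 8.262 m.
Summing the layer offsets gives 12.880 m.

12.9 m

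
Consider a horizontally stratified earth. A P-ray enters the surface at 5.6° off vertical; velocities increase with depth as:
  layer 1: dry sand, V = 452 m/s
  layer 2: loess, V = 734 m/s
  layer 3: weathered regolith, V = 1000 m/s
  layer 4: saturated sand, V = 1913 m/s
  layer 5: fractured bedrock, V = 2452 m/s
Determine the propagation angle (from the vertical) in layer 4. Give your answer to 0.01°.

24.39°

Snell's law across each interface conserves sin θ / V, so sin θ_4 = V_4·sin θ₁/V₁.
sin θ_4 = 1913 × sin 5.6° / 452 = 0.4130.
θ_4 = arcsin 0.4130 = 24.39°.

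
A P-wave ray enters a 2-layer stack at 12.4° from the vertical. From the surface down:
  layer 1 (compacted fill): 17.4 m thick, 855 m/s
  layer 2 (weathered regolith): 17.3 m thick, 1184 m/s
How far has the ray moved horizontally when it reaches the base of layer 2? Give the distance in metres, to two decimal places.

Ray parameter p = sin 12.4° / 855 m/s = 2.5115e-04 s/m.
Layer 1: θ = 12.40°; offset = 17.4·tan 12.40° = 3.8256 m.
Layer 2: sin θ = p·1184 = 0.2974 → θ = 17.30°; offset = 17.3·tan 17.30° = 5.3881 m.
Total horizontal offset = 9.2138 m.

9.21 m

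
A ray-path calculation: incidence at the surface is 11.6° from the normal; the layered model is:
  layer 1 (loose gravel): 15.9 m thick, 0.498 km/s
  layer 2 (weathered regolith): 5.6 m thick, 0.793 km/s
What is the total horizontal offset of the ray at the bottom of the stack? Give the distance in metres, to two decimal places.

5.16 m

Apply Snell's law at each interface; in layer i the horizontal offset is hᵢ·tan θᵢ.
Layer 1: θ = 11.60°; offset = 15.9·tan 11.60° = 3.2638 m.
Layer 2: sin θ = 0.793·sin 11.6°/0.498 = 0.3202, θ = 18.67°; offset = 5.6·tan 18.67° = 1.8927 m.
Σ offsets = 5.1565 m.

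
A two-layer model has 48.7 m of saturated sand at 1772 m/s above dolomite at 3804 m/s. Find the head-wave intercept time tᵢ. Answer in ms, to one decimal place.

48.6 ms

θ_c = arcsin(V₁/V₂) = arcsin(1772/3804) = 27.76°; cos θ_c = 0.8849.
tᵢ = 2h·cos θ_c / V₁ = 2·48.7·0.8849 / 1772 = 0.04864 s.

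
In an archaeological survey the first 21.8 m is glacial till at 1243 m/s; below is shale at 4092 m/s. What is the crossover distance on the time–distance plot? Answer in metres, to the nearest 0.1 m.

59.7 m

x_cross = 2h·√((V₂+V₁)/(V₂−V₁)).
(V₂+V₁)/(V₂−V₁) = (4092+1243)/(4092−1243) = 1.8726; √ = 1.3684.
x_cross = 2·21.8·1.3684 = 59.66 m.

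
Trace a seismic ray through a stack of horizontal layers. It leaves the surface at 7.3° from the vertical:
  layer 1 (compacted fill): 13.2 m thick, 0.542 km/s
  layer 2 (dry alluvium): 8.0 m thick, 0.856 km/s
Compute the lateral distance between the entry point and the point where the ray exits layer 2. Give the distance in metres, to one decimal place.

3.3 m

Apply Snell's law at each interface; in layer i the horizontal offset is hᵢ·tan θᵢ.
Layer 1: θ = 7.30°; offset = 13.2·tan 7.30° = 1.691 m.
Layer 2: sin θ = 0.856·sin 7.3°/0.542 = 0.2007, θ = 11.58°; offset = 8.0·tan 11.58° = 1.639 m.
Summing the layer offsets gives 3.330 m.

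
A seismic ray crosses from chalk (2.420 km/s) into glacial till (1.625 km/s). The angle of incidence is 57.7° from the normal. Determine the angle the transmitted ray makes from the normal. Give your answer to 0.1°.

Snell's law: sin θ₂ = (V₂/V₁)·sin θ₁ = (1.625/2.420)·sin 57.7° = 0.5676.
θ₂ = arcsin 0.5676 = 34.58° from the normal.

34.6°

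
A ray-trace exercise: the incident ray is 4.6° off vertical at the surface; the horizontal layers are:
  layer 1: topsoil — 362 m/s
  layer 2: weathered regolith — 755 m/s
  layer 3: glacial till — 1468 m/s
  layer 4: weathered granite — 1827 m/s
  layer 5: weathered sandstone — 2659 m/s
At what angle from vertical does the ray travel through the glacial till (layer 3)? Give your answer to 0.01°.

18.98°

Ray parameter p = sin 4.6° / 362 = 2.2154e-04 s/m.
sin θ_3 = p·V_3 = 2.2154e-04 × 1468 = 0.3252.
θ_3 = arcsin 0.3252 = 18.98°.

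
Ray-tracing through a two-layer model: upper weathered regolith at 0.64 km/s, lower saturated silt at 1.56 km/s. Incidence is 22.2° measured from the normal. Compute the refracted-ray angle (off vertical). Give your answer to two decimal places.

sin θ₁/V₁ = sin θ₂/V₂ ⇒ sin θ₂ = 1.56·sin 22.2°/0.64 = 1.56·0.3778/0.64 = 0.9210.
θ₂ = sin⁻¹(0.9210) = 67.07° (from vertical).

67.07°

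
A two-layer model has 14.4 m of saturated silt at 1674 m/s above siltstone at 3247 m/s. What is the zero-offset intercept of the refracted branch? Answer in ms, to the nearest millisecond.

15 ms

tᵢ = 2h·√(V₂²−V₁²)/(V₁V₂).
√(V₂²−V₁²) = √(3247²−1674²) = 2782.2 m/s.
tᵢ = 2·14.4·2782.2/(1674·3247) = 0.01474 s.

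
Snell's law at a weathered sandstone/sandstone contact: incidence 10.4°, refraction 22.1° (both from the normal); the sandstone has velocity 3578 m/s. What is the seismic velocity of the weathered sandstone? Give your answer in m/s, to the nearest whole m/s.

Snell's law: sin 10.4°/V₁ = sin 22.1°/V₂.
V₁ = V₂·sin 10.4°/sin 22.1° = 3578 × 0.4798 = 1716.79 m/s.

1717 m/s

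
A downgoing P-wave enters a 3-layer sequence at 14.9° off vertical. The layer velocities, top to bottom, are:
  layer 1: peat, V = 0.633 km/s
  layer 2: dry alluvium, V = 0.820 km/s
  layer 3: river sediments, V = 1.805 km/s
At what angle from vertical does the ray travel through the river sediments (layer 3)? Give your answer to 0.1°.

Snell's law across each interface conserves sin θ / V, so sin θ_3 = V_3·sin θ₁/V₁.
sin θ_3 = 1.805 × sin 14.9° / 0.633 = 0.7332.
θ_3 = arcsin 0.7332 = 47.16°.

47.2°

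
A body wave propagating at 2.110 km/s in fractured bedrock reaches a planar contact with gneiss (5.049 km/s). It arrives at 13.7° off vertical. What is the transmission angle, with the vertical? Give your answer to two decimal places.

Snell's law: sin θ₂ = (V₂/V₁)·sin θ₁ = (5.049/2.110)·sin 13.7° = 0.5667.
θ₂ = sin⁻¹(0.5667) = 34.52° (from vertical).

34.52°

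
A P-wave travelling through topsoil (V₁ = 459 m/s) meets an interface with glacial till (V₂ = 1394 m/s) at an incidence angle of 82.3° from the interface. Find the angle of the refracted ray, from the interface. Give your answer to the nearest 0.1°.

66.0°

Angle from the normal: 90° − 82.3° = 7.7°.
Snell's law: sin θ₂ = (V₂/V₁)·sin θ₁ = (1394/459)·sin 7.7° = 0.4069.
θ₂ = sin⁻¹(0.4069) = 24.01° (from vertical).
From the interface: 90° − 24.01° = 65.99°.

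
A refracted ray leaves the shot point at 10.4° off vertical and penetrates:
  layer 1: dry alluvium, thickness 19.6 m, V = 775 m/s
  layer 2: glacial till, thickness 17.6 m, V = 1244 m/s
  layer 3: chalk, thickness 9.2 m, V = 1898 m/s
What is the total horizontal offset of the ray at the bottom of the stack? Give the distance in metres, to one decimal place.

Apply Snell's law at each interface; in layer i the horizontal offset is hᵢ·tan θᵢ.
Layer 1: θ = 10.40°; offset = 19.6·tan 10.40° = 3.597 m.
Layer 2: sin θ = 1244·sin 10.4°/775 = 0.2898, θ = 16.84°; offset = 17.6·tan 16.84° = 5.328 m.
Layer 3: sin θ = 1898·sin 10.4°/775 = 0.4421, θ = 26.24°; offset = 9.2·tan 26.24° = 4.534 m.
Summing the layer offsets gives 13.460 m.

13.5 m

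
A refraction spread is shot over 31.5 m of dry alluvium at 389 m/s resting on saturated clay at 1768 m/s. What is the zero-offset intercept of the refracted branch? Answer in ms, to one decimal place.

tᵢ = 2h·√(V₂²−V₁²)/(V₁V₂).
√(V₂²−V₁²) = √(1768²−389²) = 1724.7 m/s.
tᵢ = 2·31.5·1724.7/(389·1768) = 0.15799 s.

158.0 ms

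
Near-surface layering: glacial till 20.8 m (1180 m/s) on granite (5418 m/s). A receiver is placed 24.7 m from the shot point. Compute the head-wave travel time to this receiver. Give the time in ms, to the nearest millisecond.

39 ms

t = x/V₂ + 2h·√(V₂²−V₁²)/(V₁V₂).
√(V₂²−V₁²) = √(5418²−1180²) = 5287.9 m/s; delay term = 2·20.8·5287.9/(1180·5418) = 0.03441 s.
t = 24.7/5418 + 0.03441 = 0.03897 s.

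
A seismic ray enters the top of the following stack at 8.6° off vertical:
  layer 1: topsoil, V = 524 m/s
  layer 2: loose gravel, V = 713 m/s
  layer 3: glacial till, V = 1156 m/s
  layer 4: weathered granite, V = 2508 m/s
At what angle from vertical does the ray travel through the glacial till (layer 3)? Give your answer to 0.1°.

Snell's law across each interface conserves sin θ / V, so sin θ_3 = V_3·sin θ₁/V₁.
sin θ_3 = 1156 × sin 8.6° / 524 = 0.3299.
θ_3 = arcsin 0.3299 = 19.26°.

19.3°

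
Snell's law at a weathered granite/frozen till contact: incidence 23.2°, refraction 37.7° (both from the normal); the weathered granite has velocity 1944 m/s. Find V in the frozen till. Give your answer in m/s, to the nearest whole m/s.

3018 m/s

Snell's law: sin 23.2°/V₁ = sin 37.7°/V₂.
V₂ = V₁·sin 37.7°/sin 23.2° = 1944 × 1.5523 = 3017.73 m/s.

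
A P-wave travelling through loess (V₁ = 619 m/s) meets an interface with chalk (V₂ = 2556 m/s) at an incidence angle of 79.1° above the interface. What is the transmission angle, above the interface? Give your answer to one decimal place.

38.7°

Convert to the normal: θ₁ = 90° − 79.1° = 10.9°.
sin θ₁/V₁ = sin θ₂/V₂ ⇒ sin θ₂ = 2556·sin 10.9°/619 = 2556·0.1891/619 = 0.7808.
θ₂ = sin⁻¹(0.7808) = 51.34° (from vertical).
From the interface: 90° − 51.34° = 38.66°.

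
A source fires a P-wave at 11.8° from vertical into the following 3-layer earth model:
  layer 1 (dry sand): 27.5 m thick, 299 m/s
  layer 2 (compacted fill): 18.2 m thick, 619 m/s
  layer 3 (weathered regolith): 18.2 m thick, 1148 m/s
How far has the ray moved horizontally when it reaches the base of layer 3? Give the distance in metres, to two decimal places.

37.32 m

Ray parameter p = sin 11.8° / 299 m/s = 6.8393e-04 s/m.
Layer 1: θ = 11.80°; offset = 27.5·tan 11.80° = 5.7450 m.
Layer 2: sin θ = p·619 = 0.4234 → θ = 25.05°; offset = 18.2·tan 25.05° = 8.5048 m.
Layer 3: sin θ = p·1148 = 0.7852 → θ = 51.74°; offset = 18.2·tan 51.74° = 23.0742 m.
Total horizontal offset = 37.3241 m.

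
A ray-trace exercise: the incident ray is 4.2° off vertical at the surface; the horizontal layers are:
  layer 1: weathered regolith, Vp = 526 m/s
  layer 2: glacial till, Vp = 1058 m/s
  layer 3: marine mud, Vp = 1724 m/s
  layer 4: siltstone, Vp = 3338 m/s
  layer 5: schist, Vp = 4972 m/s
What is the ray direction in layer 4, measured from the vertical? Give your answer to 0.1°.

Snell's law across each interface conserves sin θ / V, so sin θ_4 = V_4·sin θ₁/V₁.
sin θ_4 = 3338 × sin 4.2° / 526 = 0.4648.
θ_4 = 27.70° from the vertical.

27.7°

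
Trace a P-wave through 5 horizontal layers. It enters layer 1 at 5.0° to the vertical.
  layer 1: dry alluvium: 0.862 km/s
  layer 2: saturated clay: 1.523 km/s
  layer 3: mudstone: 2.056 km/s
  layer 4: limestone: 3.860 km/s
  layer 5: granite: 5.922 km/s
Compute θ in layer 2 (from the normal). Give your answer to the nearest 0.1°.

Snell's law across each interface conserves sin θ / V, so sin θ_2 = V_2·sin θ₁/V₁.
sin θ_2 = 1.523 × sin 5.0° / 0.862 = 0.1540.
θ_2 = 8.86° from the vertical.

8.9°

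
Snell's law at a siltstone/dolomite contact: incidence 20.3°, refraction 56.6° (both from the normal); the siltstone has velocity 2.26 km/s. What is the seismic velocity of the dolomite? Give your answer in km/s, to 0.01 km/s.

Snell's law: sin 20.3°/V₁ = sin 56.6°/V₂.
V₂ = V₁·sin 56.6°/sin 20.3° = 2.26 × 2.4063 = 5.44 km/s.

5.44 km/s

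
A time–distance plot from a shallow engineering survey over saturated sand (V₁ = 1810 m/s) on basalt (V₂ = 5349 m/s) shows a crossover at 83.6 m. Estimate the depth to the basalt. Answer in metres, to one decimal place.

29.4 m

h = (x_cross/2)·√((V₂−V₁)/(V₂+V₁)).
(V₂−V₁)/(V₂+V₁) = (5349−1810)/(5349+1810) = 0.4943; √ = 0.7031.
h = (83.6/2)·0.7031 = 29.39 m.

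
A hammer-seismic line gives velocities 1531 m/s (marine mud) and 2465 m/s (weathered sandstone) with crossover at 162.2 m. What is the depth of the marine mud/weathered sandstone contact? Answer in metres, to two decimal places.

39.21 m

h = (x_cross/2)·√((V₂−V₁)/(V₂+V₁)).
(V₂−V₁)/(V₂+V₁) = (2465−1531)/(2465+1531) = 0.2337; √ = 0.4835.
h = (162.2/2)·0.4835 = 39.21 m.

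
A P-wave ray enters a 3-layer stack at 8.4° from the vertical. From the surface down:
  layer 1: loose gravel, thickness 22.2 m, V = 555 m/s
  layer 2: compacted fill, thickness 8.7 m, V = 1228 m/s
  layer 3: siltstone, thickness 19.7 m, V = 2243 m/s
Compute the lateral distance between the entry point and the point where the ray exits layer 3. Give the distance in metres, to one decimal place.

20.7 m

Ray parameter p = sin 8.4° / 555 m/s = 2.6321e-04 s/m.
Layer 1: θ = 8.40°; offset = 22.2·tan 8.40° = 3.278 m.
Layer 2: sin θ = p·1228 = 0.3232 → θ = 18.86°; offset = 8.7·tan 18.86° = 2.972 m.
Layer 3: sin θ = p·2243 = 0.5904 → θ = 36.18°; offset = 19.7·tan 36.18° = 14.410 m.
Total horizontal offset = 20.660 m.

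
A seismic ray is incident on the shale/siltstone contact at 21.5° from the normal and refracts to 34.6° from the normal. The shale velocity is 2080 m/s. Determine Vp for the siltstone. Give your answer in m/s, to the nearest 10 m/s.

3220 m/s

sin 21.5° = 0.3665; sin 34.6° = 0.5678.
V₂ = V₁·(sin θ₂/sin θ₁) = 2080·(0.5678/0.3665) = 3222.68 m/s.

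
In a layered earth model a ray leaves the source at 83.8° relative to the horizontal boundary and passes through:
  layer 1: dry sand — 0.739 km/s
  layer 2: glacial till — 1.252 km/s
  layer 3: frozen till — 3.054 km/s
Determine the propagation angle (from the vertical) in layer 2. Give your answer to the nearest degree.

11°

From the normal: θ₁ = 90° − 83.8° = 6.2°.
Ray parameter p = sin 6.2° / 0.739 = 1.4614e-01 s/km.
sin θ_2 = p·V_2 = 1.4614e-01 × 1.252 = 0.1830.
θ_2 = arcsin 0.1830 = 10.54°.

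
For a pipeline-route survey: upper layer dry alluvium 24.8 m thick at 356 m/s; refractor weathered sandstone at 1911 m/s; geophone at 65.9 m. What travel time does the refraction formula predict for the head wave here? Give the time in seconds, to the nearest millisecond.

θ_c = arcsin(V₁/V₂) = arcsin(356/1911) = 10.74°, cos θ_c = 0.9825.
Intercept time tᵢ = 2h cos θ_c / V₁ = 2·24.8·0.9825/356 = 0.13689 s.
t = x/V₂ + tᵢ = 65.9/1911 + 0.13689 = 0.17137 s.

0.171 s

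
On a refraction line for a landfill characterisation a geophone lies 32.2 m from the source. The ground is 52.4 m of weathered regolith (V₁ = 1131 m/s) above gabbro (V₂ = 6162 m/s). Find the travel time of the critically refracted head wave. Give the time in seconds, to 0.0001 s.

t = x/V₂ + 2h·√(V₂²−V₁²)/(V₁V₂).
√(V₂²−V₁²) = √(6162²−1131²) = 6057.3 m/s; delay term = 2·52.4·6057.3/(1131·6162) = 0.09109 s.
t = 32.2/6162 + 0.09109 = 0.09631 s.

0.0963 s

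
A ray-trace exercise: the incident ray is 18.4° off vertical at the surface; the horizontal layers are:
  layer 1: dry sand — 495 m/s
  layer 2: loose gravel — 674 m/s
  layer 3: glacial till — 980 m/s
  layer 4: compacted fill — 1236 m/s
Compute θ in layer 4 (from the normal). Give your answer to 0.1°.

Snell's law across each interface conserves sin θ / V, so sin θ_4 = V_4·sin θ₁/V₁.
sin θ_4 = 1236 × sin 18.4° / 495 = 0.7882.
θ_4 = arcsin 0.7882 = 52.01°.

52.0°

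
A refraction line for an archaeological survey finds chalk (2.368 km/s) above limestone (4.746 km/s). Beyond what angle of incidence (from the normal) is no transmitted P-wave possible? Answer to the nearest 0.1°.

29.9°

At critical incidence the refracted ray runs along the interface (θ₂ = 90°), so sin θ_c = V₁/V₂.
θ_c = arcsin(2.368/4.746) = arcsin 0.4989 = 29.93°.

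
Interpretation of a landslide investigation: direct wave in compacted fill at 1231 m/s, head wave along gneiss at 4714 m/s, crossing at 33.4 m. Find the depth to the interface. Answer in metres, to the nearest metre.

x_cross = 2h·√((V₂+V₁)/(V₂−V₁)) → h = x_cross / (2·√((V₂+V₁)/(V₂−V₁))).
√((V₂+V₁)/(V₂−V₁)) = √((4714+1231)/(4714−1231)) = 1.3065.
h = 33.4 / (2·1.3065) = 12.78 m.

13 m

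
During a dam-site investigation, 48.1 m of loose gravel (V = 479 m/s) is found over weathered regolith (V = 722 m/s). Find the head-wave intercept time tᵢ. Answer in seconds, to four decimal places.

0.1503 s

θ_c = arcsin(V₁/V₂) = arcsin(479/722) = 41.56°; cos θ_c = 0.7482.
tᵢ = 2h·cos θ_c / V₁ = 2·48.1·0.7482 / 479 = 0.15027 s.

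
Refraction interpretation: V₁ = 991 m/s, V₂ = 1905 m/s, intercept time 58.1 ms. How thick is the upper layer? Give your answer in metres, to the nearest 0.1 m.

h = tᵢ·V₁·V₂ / (2·√(V₂²−V₁²)).
√(V₂²−V₁²) = √(1905² − 991²) = 1626.9 m/s.
h = 0.0581 s × 991 × 1905 / (2 × 1626.9) = 33.71 m.

33.7 m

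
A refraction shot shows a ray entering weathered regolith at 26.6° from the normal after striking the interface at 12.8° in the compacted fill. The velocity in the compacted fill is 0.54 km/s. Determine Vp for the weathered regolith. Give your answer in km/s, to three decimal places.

1.091 km/s

sin 12.8° = 0.2215; sin 26.6° = 0.4478.
V₂ = V₁·(sin θ₂/sin θ₁) = 0.54·(0.4478/0.2215) = 1.091 km/s.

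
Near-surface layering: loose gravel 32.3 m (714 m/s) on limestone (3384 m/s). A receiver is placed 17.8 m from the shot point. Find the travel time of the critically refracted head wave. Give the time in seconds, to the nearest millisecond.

t = x/V₂ + 2h·√(V₂²−V₁²)/(V₁V₂).
√(V₂²−V₁²) = √(3384²−714²) = 3307.8 m/s; delay term = 2·32.3·3307.8/(714·3384) = 0.08844 s.
t = 17.8/3384 + 0.08844 = 0.09370 s.

0.094 s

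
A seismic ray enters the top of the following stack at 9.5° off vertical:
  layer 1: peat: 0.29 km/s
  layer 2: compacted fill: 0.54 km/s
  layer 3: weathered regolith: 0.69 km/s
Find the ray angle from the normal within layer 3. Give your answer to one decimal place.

Ray parameter p = sin 9.5° / 0.29 = 5.6913e-01 s/km.
sin θ_3 = p·V_3 = 5.6913e-01 × 0.69 = 0.3927.
θ_3 = 23.12° from the vertical.

23.1°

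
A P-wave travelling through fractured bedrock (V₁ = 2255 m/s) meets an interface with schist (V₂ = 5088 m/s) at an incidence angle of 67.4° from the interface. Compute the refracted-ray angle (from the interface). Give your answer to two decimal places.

Convert to the normal: θ₁ = 90° − 67.4° = 22.6°.
Snell's law: sin θ₂ = (V₂/V₁)·sin θ₁ = (5088/2255)·sin 22.6° = 0.8671.
θ₂ = arcsin 0.8671 = 60.12° from the normal.
From the interface: 90° − 60.12° = 29.88°.

29.88°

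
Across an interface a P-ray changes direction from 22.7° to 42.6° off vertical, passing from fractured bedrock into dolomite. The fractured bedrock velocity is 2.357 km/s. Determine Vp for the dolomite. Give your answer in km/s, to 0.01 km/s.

4.13 km/s

sin 22.7° = 0.3859; sin 42.6° = 0.6769.
V₂ = V₁·(sin θ₂/sin θ₁) = 2.357·(0.6769/0.3859) = 4.13 km/s.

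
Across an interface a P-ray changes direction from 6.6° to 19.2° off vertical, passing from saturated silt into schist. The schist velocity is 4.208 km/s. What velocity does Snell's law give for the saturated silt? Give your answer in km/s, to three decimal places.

sin 6.6° = 0.1149; sin 19.2° = 0.3289.
V₁ = V₂·(sin θ₁/sin θ₂) = 4.208·(0.1149/0.3289) = 1.471 km/s.

1.471 km/s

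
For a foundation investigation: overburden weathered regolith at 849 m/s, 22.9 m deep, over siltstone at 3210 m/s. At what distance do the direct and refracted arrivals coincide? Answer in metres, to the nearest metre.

x_cross = 2h·√((V₂+V₁)/(V₂−V₁)).
(V₂+V₁)/(V₂−V₁) = (3210+849)/(3210−849) = 1.7192; √ = 1.3112.
x_cross = 2·22.9·1.3112 = 60.05 m.

60 m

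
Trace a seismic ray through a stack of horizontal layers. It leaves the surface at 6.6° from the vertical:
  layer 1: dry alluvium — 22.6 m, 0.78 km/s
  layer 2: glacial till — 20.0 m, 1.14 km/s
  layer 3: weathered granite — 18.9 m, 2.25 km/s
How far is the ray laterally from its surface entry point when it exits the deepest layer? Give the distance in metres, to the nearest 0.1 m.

12.7 m

Ray parameter p = sin 6.6° / 0.78 km/s = 1.4736e-01 s/km.
Layer 1: θ = 6.60°; offset = 22.6·tan 6.60° = 2.615 m.
Layer 2: sin θ = p·1.14 = 0.1680 → θ = 9.67°; offset = 20.0·tan 9.67° = 3.408 m.
Layer 3: sin θ = p·2.25 = 0.3315 → θ = 19.36°; offset = 18.9·tan 19.36° = 6.642 m.
Σ offsets = 12.665 m.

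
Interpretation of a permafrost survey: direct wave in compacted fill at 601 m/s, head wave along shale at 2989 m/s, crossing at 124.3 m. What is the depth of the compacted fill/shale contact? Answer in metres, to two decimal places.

h = (x_cross/2)·√((V₂−V₁)/(V₂+V₁)).
(V₂−V₁)/(V₂+V₁) = (2989−601)/(2989+601) = 0.6652; √ = 0.8156.
h = (124.3/2)·0.8156 = 50.69 m.

50.69 m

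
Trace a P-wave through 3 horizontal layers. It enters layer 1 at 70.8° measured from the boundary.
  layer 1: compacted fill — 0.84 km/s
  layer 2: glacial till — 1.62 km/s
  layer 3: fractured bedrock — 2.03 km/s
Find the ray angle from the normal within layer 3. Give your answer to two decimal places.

From the normal: θ₁ = 90° − 70.8° = 19.2°.
Snell's law across each interface conserves sin θ / V, so sin θ_3 = V_3·sin θ₁/V₁.
sin θ_3 = 2.03 × sin 19.2° / 0.84 = 0.7948.
θ_3 = 52.63° from the vertical.

52.63°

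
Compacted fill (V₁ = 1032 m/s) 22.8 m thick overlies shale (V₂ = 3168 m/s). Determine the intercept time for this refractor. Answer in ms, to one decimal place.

tᵢ = 2h·√(V₂²−V₁²)/(V₁V₂).
√(V₂²−V₁²) = √(3168²−1032²) = 2995.2 m/s.
tᵢ = 2·22.8·2995.2/(1032·3168) = 0.04178 s.

41.8 ms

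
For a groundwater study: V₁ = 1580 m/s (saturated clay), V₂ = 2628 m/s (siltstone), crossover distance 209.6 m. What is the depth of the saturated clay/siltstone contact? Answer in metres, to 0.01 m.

x_cross = 2h·√((V₂+V₁)/(V₂−V₁)) → h = x_cross / (2·√((V₂+V₁)/(V₂−V₁))).
√((V₂+V₁)/(V₂−V₁)) = √((2628+1580)/(2628−1580)) = 2.0038.
h = 209.6 / (2·2.0038) = 52.30 m.

52.30 m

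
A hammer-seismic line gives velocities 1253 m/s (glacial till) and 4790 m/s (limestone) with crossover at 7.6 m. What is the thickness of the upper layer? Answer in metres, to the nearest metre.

3 m

x_cross = 2h·√((V₂+V₁)/(V₂−V₁)) → h = x_cross / (2·√((V₂+V₁)/(V₂−V₁))).
√((V₂+V₁)/(V₂−V₁)) = √((4790+1253)/(4790−1253)) = 1.3071.
h = 7.6 / (2·1.3071) = 2.91 m.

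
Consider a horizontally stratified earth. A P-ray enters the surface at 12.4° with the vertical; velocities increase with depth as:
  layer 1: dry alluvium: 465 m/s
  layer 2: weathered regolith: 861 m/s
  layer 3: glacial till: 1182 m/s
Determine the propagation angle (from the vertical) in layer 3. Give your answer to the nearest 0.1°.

33.1°

Snell's law across each interface conserves sin θ / V, so sin θ_3 = V_3·sin θ₁/V₁.
sin θ_3 = 1182 × sin 12.4° / 465 = 0.5458.
θ_3 = 33.08° from the vertical.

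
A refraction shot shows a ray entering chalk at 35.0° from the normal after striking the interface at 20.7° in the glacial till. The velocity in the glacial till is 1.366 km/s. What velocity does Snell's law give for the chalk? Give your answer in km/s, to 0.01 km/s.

Snell's law: sin 20.7°/V₁ = sin 35.0°/V₂.
V₂ = V₁·sin 35.0°/sin 20.7° = 1.366 × 1.6227 = 2.22 km/s.

2.22 km/s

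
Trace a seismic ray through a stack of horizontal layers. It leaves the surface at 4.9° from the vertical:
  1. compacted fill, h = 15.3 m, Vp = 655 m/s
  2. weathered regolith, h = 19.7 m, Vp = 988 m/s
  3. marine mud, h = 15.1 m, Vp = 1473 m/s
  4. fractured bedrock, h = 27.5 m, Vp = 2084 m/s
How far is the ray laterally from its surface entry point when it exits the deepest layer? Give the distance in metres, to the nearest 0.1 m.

Ray parameter p = sin 4.9° / 655 m/s = 1.3041e-04 s/m.
Layer 1: θ = 4.90°; offset = 15.3·tan 4.90° = 1.312 m.
Layer 2: sin θ = p·988 = 0.1288 → θ = 7.40°; offset = 19.7·tan 7.40° = 2.560 m.
Layer 3: sin θ = p·1473 = 0.1921 → θ = 11.07°; offset = 15.1·tan 11.07° = 2.956 m.
Layer 4: sin θ = p·2084 = 0.2718 → θ = 15.77°; offset = 27.5·tan 15.77° = 7.766 m.
Σ offsets = 14.593 m.

14.6 m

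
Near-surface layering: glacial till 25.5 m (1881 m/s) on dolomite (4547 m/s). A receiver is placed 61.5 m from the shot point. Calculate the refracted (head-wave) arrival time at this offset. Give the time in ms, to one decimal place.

θ_c = arcsin(V₁/V₂) = arcsin(1881/4547) = 24.44°, cos θ_c = 0.9104.
Intercept time tᵢ = 2h cos θ_c / V₁ = 2·25.5·0.9104/1881 = 0.02468 s.
t = x/V₂ + tᵢ = 61.5/4547 + 0.02468 = 0.03821 s.

38.2 ms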